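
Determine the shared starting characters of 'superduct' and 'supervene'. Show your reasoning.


Compare from the start: 5 characters match: 'super'. Mismatch at position 6: 'd' vs 'v'.

super


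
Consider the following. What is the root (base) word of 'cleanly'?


Remove suffix '-ly' from 'cleanly' to get root 'clean'.

clean


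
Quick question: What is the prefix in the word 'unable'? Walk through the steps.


The word 'unable' = 'un' (prefix) + 'able' (root). The prefix is 'un'.

un


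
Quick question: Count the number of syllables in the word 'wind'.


Break 'wind' into syllables: wind -> wind = 1 syllable

1 syllable


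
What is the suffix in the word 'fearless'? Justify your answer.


The word 'fearless' = 'fear' (root) + '-less' (suffix). The suffix is '-less'.

less


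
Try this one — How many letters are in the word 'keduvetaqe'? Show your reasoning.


Spell out 'keduvetaqe' and number each letter: k(1), e(2), d(3), u(4), v(5), e(6), t(7), a(8), q(9), e(10). Total: 10 letters.

10


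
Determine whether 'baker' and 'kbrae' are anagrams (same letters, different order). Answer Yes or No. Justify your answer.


Sorted letters of 'baker': 'abekr'
Sorted letters of 'kbrae': 'abekr'
They match.

Yes


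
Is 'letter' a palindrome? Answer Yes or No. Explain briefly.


Forward: 'letter'
Reversed: 'rettel'
They differ.

No


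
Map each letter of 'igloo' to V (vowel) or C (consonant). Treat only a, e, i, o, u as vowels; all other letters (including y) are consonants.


Letter mapping: i = V, g = C, l = C, o = V, o = V.

VCCVV


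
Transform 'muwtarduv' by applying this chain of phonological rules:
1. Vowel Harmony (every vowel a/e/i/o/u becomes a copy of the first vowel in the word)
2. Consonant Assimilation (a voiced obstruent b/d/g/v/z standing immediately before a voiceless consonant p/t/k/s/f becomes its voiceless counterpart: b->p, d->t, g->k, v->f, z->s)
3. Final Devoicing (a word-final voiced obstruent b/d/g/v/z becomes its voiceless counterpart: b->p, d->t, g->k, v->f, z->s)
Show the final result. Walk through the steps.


Starting form: 'muwtarduv'
Rule 1: Vowel Harmony: all vowels become 'u' (matching first vowel). 'muwtarduv' -> 'muwturduv'
Rule 2: Consonant Assimilation: no voiced obstruent (b/d/g/v/z) stands immediately before a voiceless consonant (p/t/k/s/f). No change.
Rule 3: Final Devoicing: word-final voiced obstruent 'v' becomes voiceless 'f'. 'muwturduv' -> 'muwturduf'
Final form: 'muwturduf'

muwturduf


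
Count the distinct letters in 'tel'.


Unique letters in 'tel': {e, l, t} = 3 distinct letters.

3


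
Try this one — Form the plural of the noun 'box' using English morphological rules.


Apply rule: Add -es (sibilant/fricative ending). 'box' becomes 'boxes'.

boxes


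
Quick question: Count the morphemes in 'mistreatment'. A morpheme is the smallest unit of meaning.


Decomposition: mis- (prefix) + treat (root) + -ment (suffix) = 3 morpheme(s)

3 morphemes


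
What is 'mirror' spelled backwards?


Reverse 'mirror' character by character: 'rorrim'.

rorrim


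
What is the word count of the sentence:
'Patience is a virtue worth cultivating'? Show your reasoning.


Split into words: Patience | is | a | virtue | worth | cultivating = 6 words.

6


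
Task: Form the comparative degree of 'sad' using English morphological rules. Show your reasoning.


Apply comparative formation (double final consonant, add -er): 'sad' -> 'sadder'.

sadder


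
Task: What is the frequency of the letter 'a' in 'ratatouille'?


Letter 'a' in 'ratatouille': found at position(s) 2, 4 = 2 occurrence(s).

2


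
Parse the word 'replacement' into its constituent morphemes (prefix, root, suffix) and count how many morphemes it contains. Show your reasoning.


Step 1: Identify prefix: 're' (meaning: again)
Step 2: Identify root: 'place'
Step 3: Identify suffix(es): 'ment'
Decomposition: re- (prefix: again) + place (root) + -ment (suffix: action/result)
Total morphemes: 3

3 morphemes (re- (prefix: again) + place (root) + -ment (suffix: action/result))


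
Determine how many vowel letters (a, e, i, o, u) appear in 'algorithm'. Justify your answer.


Vowels in 'algorithm': a, o, i = 3 vowels.

3


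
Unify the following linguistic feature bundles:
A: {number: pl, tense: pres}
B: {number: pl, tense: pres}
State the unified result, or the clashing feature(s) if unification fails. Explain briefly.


Compare features:
number: A=pl vs B=pl -> unified: pl
tense: A=pres vs B=pres -> unified: pres
No clashes found.

Unified: {number: pl, tense: pres}


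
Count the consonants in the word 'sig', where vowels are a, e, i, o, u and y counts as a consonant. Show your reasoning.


Consonants in 'sig': s, g = 2 consonants.

2


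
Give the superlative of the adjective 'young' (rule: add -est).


Apply superlative formation (add -est): 'young' -> 'youngest'.

youngest


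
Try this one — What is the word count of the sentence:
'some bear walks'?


Split into words: some | bear | walks = 3 words.

3


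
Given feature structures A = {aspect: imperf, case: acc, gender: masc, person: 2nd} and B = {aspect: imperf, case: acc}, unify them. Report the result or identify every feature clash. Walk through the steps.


Compare features:
aspect: A=imperf vs B=imperf -> unified: imperf
case: A=acc vs B=acc -> unified: acc
gender: A=masc vs B=_ -> unified: masc
person: A=2nd vs B=_ -> unified: 2nd
No clashes found.

Unified: {aspect: imperf, case: acc, gender: masc, person: 2nd}


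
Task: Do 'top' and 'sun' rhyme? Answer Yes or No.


Rime (stressed vowel + following sounds) of 'top': -op = /ɒp/
Rime of 'sun': -un = /ʌn/
/ɒp/ and /ʌn/ are different ending sounds, so the words do not rhyme.

No


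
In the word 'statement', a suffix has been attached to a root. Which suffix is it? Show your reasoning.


The word 'statement' = 'state' (root) + '-ment' (suffix). The suffix is '-ment'.

ment


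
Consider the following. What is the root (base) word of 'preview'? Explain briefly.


Remove prefix 'pre' from 'preview' to get root 'view'.

view


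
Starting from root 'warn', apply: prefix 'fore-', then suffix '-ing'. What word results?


Step 1: Add prefix 'fore-' to 'warn' = 'forewarn'
Step 2: Add suffix '-ing' to 'forewarn' = 'forewarning'

forewarning


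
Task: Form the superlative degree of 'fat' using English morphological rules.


Apply superlative formation (double final consonant, add -est): 'fat' -> 'fattest'.

fattest


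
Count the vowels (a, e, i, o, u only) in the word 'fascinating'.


Vowels in 'fascinating': a, i, a, i = 4 vowels.

4


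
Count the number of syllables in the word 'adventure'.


Break 'adventure' into syllables: ad-ven-ture -> ad | ven | ture = 3 syllables

3 syllables


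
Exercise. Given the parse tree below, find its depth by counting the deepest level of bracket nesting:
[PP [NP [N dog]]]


Count bracket nesting levels:
'[' at pos 0: depth = 1
'[' at pos 4: depth = 2
'[' at pos 8: depth = 3
Maximum depth reached: 3

3


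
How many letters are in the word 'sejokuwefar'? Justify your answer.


Spell out 'sejokuwefar' and number each letter: s(1), e(2), j(3), o(4), k(5), u(6), w(7), e(8), f(9), a(10), r(11). Total: 11 letters.

11


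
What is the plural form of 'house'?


Apply rule: Add -s. 'house' becomes 'houses'.

houses


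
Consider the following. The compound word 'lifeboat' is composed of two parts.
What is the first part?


Split 'lifeboat' into 'life' + 'boat'. The first part is 'life'.

life


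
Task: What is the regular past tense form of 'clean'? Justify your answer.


Apply rule: Add -ed. 'clean' becomes 'cleaned'.

cleaned


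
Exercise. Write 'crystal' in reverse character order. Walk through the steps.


Reverse 'crystal' character by character: 'latsyrc'.

latsyrc


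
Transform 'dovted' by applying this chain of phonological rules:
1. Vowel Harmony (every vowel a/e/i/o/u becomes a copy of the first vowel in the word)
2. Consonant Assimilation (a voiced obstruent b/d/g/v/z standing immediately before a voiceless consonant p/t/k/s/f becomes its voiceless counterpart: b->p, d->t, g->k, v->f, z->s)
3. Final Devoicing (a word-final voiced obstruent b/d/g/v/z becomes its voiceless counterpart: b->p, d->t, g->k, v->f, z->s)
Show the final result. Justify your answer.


Starting form: 'dovted'
Rule 1: Vowel Harmony: all vowels become 'o' (matching first vowel). 'dovted' -> 'dovtod'
Rule 2: Consonant Assimilation: voiced obstruent before voiceless consonant becomes voiceless ('vt' -> 'ft'). 'dovtod' -> 'doftod'
Rule 3: Final Devoicing: word-final voiced obstruent 'd' becomes voiceless 't'. 'doftod' -> 'doftot'
Final form: 'doftot'

doftot


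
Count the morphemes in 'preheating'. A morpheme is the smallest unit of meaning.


Decomposition: pre- (prefix) + heat (root) + -ing (suffix) = 3 morpheme(s)

3 morphemes


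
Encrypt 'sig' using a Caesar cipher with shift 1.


Shift each letter by 1: s -> t, i -> j, g -> h. Result: 'tjh'.

tjh


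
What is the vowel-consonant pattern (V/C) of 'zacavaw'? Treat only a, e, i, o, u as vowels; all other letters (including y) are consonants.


Letter mapping: z = C, a = V, c = C, a = V, v = C, a = V, w = C.

CVCVCVC


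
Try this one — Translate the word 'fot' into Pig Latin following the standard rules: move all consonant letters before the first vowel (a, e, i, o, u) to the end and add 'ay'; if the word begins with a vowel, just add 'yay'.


'fot': move consonant cluster 'f' to end and add 'ay': 'otfay'.

otfay


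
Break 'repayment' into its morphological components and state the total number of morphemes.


Step 1: Identify prefix: 're' (meaning: again)
Step 2: Identify root: 'pay'
Step 3: Identify suffix(es): 'ment'
Decomposition: re- (prefix: again) + pay (root) + -ment (suffix: action/result)
Total morphemes: 3

3 morphemes (re- (prefix: again) + pay (root) + -ment (suffix: action/result))


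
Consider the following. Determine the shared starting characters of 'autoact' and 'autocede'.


Compare from the start: 4 characters match: 'auto'. Mismatch at position 5: 'a' vs 'c'.

auto


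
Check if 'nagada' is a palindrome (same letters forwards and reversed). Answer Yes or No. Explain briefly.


Forward: 'nagada'
Reversed: 'adagan'
They differ.

No


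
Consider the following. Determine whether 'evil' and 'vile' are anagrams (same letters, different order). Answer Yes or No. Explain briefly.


Sorted letters of 'evil': 'eilv'
Sorted letters of 'vile': 'eilv'
They match.

Yes


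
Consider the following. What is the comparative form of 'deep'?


Apply comparative formation (add -er): 'deep' -> 'deeper'.

deeper


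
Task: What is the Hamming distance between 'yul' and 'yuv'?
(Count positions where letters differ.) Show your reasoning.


Alignment:
Position 1: 'y' vs 'y' = match
Position 2: 'u' vs 'u' = match
Position 3: 'l' vs 'v' = DIFFER
Total differences: 1

1


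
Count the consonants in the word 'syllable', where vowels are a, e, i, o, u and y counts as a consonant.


Consonants in 'syllable': s, y, l, l, b, l = 6 consonants.

6


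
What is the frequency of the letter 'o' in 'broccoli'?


Letter 'o' in 'broccoli': found at position(s) 3, 6 = 2 occurrence(s).

2


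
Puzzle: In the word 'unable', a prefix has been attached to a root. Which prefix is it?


The word 'unable' = 'un' (prefix) + 'able' (root). The prefix is 'un'.

un


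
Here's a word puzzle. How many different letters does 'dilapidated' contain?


Unique letters in 'dilapidated': {a, d, e, i, l, p, t} = 7 distinct letters.

7


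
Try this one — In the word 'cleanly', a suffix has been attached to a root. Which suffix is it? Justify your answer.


The word 'cleanly' = 'clean' (root) + '-ly' (suffix). The suffix is '-ly'.

ly


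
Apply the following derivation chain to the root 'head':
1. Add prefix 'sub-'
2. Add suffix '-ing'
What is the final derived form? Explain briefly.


Step 1: Add prefix 'sub-' to 'head' = 'subhead'
Step 2: Add suffix '-ing' to 'subhead' = 'subheading'

subheading


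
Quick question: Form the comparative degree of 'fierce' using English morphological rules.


Apply comparative formation (ends in e: add -r): 'fierce' -> 'fiercer'.

fiercer


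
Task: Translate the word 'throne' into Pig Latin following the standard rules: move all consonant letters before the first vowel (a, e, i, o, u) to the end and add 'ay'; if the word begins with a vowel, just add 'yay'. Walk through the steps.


'throne': move consonant cluster 'thr' to end and add 'ay': 'onethray'.

onethray


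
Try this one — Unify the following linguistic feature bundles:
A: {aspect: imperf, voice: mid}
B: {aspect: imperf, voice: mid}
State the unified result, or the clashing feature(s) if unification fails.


Compare features:
aspect: A=imperf vs B=imperf -> unified: imperf
voice: A=mid vs B=mid -> unified: mid
No clashes found.

Unified: {aspect: imperf, voice: mid}


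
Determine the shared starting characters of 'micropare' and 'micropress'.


Compare from the start: 6 characters match: 'microp'. Mismatch at position 7: 'a' vs 'r'.

microp


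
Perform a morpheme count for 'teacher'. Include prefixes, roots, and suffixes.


Decomposition: teach (root) + -er (suffix) = 2 morpheme(s)

2 morphemes


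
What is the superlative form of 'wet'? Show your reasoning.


Apply superlative formation (double final consonant, add -est): 'wet' -> 'wettest'.

wettest


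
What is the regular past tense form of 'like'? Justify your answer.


Apply rule: Add -d (word ends in -e). 'like' becomes 'liked'.

liked


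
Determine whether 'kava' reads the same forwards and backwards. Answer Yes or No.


Forward: 'kava'
Reversed: 'avak'
They differ.

No


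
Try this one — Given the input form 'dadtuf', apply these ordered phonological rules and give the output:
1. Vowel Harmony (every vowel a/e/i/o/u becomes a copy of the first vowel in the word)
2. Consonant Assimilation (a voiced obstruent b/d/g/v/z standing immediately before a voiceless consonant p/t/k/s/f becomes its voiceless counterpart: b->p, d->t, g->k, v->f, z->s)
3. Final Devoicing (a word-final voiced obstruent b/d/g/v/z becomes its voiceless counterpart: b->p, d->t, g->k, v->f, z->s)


Starting form: 'dadtuf'
Rule 1: Vowel Harmony: all vowels become 'a' (matching first vowel). 'dadtuf' -> 'dadtaf'
Rule 2: Consonant Assimilation: voiced obstruent before voiceless consonant becomes voiceless ('dt' -> 'tt'). 'dadtaf' -> 'dattaf'
Rule 3: Final Devoicing: final consonant 'f' is not one of the voiced obstruents b/d/g/v/z. No change.
Final form: 'dattaf'

dattaf


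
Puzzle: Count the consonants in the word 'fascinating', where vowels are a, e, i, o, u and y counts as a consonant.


Consonants in 'fascinating': f, s, c, n, t, n, g = 7 consonants.

7


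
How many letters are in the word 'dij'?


Spell out 'dij' and number each letter: d(1), i(2), j(3). Total: 3 letters.

3


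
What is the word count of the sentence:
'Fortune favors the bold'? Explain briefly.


Split into words: Fortune | favors | the | bold = 4 words.

4


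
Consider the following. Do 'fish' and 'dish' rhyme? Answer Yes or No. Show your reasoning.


Rime (stressed vowel + following sounds) of 'fish': -ish = /ɪʃ/
Rime of 'dish': -ish = /ɪʃ/
/ɪʃ/ and /ɪʃ/ are the same ending sound, so the words rhyme.

Yes


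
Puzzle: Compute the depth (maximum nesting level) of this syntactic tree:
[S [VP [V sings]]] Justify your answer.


Count bracket nesting levels:
'[' at pos 0: depth = 1
'[' at pos 3: depth = 2
'[' at pos 7: depth = 3
Maximum depth reached: 3

3


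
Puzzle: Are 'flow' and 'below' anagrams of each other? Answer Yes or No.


Sorted letters of 'flow': 'flow'
Sorted letters of 'below': 'below'
They do not match.

No


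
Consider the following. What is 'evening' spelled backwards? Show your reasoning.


Reverse 'evening' character by character: 'gnineve'.

gnineve


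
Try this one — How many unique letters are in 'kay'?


Unique letters in 'kay': {a, k, y} = 3 distinct letters.

3


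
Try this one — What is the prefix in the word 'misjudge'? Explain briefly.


The word 'misjudge' = 'mis' (prefix) + 'judge' (root). The prefix is 'mis'.

mis


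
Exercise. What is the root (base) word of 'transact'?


Remove prefix 'trans' from 'transact' to get root 'act'.

act


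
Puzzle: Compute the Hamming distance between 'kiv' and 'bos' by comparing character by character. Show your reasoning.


Alignment:
Position 1: 'k' vs 'b' = DIFFER
Position 2: 'i' vs 'o' = DIFFER
Position 3: 'v' vs 's' = DIFFER
Total differences: 3

3


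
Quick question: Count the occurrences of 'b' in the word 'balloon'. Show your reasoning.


Letter 'b' in 'balloon': found at position(s) 1 = 1 occurrence(s).

1


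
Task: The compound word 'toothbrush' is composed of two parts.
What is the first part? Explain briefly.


Split 'toothbrush' into 'tooth' + 'brush'. The first part is 'tooth'.

tooth


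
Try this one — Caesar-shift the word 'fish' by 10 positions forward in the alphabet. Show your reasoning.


Shift each letter by 10: f -> p, i -> s, s -> c, h -> r. Result: 'pscr'.

pscr


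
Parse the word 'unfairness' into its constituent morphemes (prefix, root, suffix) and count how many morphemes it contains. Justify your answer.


Step 1: Identify prefix: 'un' (meaning: not/reverse)
Step 2: Identify root: 'fair'
Step 3: Identify suffix(es): 'ness'
Decomposition: un- (prefix: not/reverse) + fair (root) + -ness (suffix: state of)
Total morphemes: 3

3 morphemes (un- (prefix: not/reverse) + fair (root) + -ness (suffix: state of))


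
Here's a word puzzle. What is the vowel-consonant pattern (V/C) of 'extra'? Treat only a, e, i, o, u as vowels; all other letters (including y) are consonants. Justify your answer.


Letter mapping: e = V, x = C, t = C, r = C, a = V.

VCCCV


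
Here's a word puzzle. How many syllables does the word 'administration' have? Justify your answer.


Break 'administration' into syllables: ad-min-is-tra-tion -> ad | min | is | tra | tion = 5 syllables

5 syllables


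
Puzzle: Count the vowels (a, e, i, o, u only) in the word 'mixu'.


Vowels in 'mixu': i, u = 2 vowels.

2


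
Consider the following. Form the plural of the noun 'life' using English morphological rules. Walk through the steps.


Apply rule: Change -fe to -ves. 'life' becomes 'lives'.

lives


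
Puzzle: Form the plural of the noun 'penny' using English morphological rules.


Apply rule: Change -y to -ies (consonant + y). 'penny' becomes 'pennies'.

pennies


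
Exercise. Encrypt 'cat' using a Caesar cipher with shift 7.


Shift each letter by 7: c -> j, a -> h, t -> a. Result: 'jha'.

jha


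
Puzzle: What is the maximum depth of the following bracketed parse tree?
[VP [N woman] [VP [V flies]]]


Count bracket nesting levels:
'[' at pos 0: depth = 1
'[' at pos 4: depth = 2
'[' at pos 14: depth = 2
'[' at pos 18: depth = 3
Maximum depth reached: 3

3


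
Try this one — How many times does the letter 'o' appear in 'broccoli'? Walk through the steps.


Letter 'o' in 'broccoli': found at position(s) 3, 6 = 2 occurrence(s).

2


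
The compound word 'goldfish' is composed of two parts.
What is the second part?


Split 'goldfish' into 'gold' + 'fish'. The second part is 'fish'.

fish


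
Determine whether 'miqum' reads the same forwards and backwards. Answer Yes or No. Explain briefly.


Forward: 'miqum'
Reversed: 'muqim'
They differ.

No


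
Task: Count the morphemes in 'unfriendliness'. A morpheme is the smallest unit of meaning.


Decomposition: un- (prefix) + friend (root) + -ly (suffix) + -ness (suffix) = 4 morpheme(s)

4 morphemes


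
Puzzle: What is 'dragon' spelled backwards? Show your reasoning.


Reverse 'dragon' character by character: 'nogard'.

nogard


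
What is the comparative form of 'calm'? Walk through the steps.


Apply comparative formation (add -er): 'calm' -> 'calmer'.

calmer


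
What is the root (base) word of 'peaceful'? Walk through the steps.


Remove suffix '-ful' from 'peaceful' to get root 'peace'.

peace


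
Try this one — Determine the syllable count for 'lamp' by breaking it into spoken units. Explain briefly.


Break 'lamp' into syllables: lamp -> lamp = 1 syllable

1 syllable


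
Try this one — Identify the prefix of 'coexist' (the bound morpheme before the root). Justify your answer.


The word 'coexist' = 'co' (prefix) + 'exist' (root). The prefix is 'co'.

co


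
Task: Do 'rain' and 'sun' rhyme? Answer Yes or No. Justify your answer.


Rime (stressed vowel + following sounds) of 'rain': -ain = /eɪn/
Rime of 'sun': -un = /ʌn/
/eɪn/ and /ʌn/ are different ending sounds, so the words do not rhyme.

No


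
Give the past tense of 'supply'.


Apply rule: Change -y to -ied. 'supply' becomes 'supplied'.

supplied


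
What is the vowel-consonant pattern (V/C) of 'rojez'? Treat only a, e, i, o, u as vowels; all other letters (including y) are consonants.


Letter mapping: r = C, o = V, j = C, e = V, z = C.

CVCVC


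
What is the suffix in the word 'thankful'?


The word 'thankful' = 'thank' (root) + '-ful' (suffix). The suffix is '-ful'.

ful


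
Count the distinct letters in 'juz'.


Unique letters in 'juz': {j, u, z} = 3 distinct letters.

3


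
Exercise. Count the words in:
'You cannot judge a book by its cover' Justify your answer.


Split into words: You | cannot | judge | a | book | by | its | cover = 8 words.

8


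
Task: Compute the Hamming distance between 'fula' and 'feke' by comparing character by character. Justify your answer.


Alignment:
Position 1: 'f' vs 'f' = match
Position 2: 'u' vs 'e' = DIFFER
Position 3: 'l' vs 'k' = DIFFER
Position 4: 'a' vs 'e' = DIFFER
Total differences: 3

3


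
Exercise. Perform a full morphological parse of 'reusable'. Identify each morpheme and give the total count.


Step 1: Identify prefix: 're' (meaning: again)
Step 2: Identify root: 'use'
Step 3: Identify suffix(es): 'able'
Decomposition: re- (prefix: again) + use (root) + -able (suffix: capable of)
Total morphemes: 3

3 morphemes (re- (prefix: again) + use (root) + -able (suffix: capable of))


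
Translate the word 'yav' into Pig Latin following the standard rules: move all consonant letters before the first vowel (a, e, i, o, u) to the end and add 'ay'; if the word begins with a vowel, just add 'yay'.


'yav': move consonant cluster 'y' to end and add 'ay': 'avyay'.

avyay


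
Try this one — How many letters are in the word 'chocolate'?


Spell out 'chocolate' and number each letter: c(1), h(2), o(3), c(4), o(5), l(6), a(7), t(8), e(9). Total: 9 letters.

9


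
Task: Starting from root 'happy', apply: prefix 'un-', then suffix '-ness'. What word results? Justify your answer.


Step 1: Add prefix 'un-' to 'happy' = 'unhappy'
Step 2: Add suffix '-ness' to 'unhappy' = 'unhappiness'

unhappiness


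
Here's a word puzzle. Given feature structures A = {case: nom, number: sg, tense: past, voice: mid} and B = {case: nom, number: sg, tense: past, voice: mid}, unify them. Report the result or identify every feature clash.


Compare features:
case: A=nom vs B=nom -> unified: nom
number: A=sg vs B=sg -> unified: sg
tense: A=past vs B=past -> unified: past
voice: A=mid vs B=mid -> unified: mid
No clashes found.

Unified: {case: nom, number: sg, tense: past, voice: mid}


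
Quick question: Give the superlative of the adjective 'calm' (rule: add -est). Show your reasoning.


Apply superlative formation (add -est): 'calm' -> 'calmest'.

calmest


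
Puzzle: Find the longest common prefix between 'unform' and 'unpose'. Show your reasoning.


Compare from the start: 2 characters match: 'un'. Mismatch at position 3: 'f' vs 'p'.

un


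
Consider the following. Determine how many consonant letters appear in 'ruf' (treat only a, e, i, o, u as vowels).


Consonants in 'ruf': r, f = 2 consonants.

2


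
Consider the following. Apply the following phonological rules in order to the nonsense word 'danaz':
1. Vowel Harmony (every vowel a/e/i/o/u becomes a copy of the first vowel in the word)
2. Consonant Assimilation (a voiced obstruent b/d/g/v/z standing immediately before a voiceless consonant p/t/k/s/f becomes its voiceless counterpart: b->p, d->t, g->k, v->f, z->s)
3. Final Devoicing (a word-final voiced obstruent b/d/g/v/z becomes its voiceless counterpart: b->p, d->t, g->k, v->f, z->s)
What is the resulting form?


Starting form: 'danaz'
Rule 1: Vowel Harmony: all vowels already match. No change.
Rule 2: Consonant Assimilation: no voiced obstruent (b/d/g/v/z) stands immediately before a voiceless consonant (p/t/k/s/f). No change.
Rule 3: Final Devoicing: word-final voiced obstruent 'z' becomes voiceless 's'. 'danaz' -> 'danas'
Final form: 'danas'

danas


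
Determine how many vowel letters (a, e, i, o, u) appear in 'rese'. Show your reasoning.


Vowels in 'rese': e, e = 2 vowels.

2


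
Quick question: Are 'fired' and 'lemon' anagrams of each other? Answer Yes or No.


Sorted letters of 'fired': 'defir'
Sorted letters of 'lemon': 'elmno'
They do not match.

No


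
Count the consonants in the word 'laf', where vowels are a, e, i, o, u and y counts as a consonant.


Consonants in 'laf': l, f = 2 consonants.

2


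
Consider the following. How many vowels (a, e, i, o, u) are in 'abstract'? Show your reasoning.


Vowels in 'abstract': a, a = 2 vowels.

2


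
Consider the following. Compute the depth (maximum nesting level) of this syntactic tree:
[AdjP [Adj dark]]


Count bracket nesting levels:
'[' at pos 0: depth = 1
'[' at pos 6: depth = 2
Maximum depth reached: 2

2


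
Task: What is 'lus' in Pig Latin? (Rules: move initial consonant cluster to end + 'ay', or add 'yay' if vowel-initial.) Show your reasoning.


'lus': move consonant cluster 'l' to end and add 'ay': 'uslay'.

uslay


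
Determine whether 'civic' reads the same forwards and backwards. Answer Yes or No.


Forward: 'civic'
Reversed: 'civic'
They are identical.

Yes


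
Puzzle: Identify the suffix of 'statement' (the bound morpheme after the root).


The word 'statement' = 'state' (root) + '-ment' (suffix). The suffix is '-ment'.

ment


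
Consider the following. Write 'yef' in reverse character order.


Reverse 'yef' character by character: 'fey'.

fey


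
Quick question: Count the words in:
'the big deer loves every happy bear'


Split into words: the | big | deer | loves | every | happy | bear = 7 words.

7


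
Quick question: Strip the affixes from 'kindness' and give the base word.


Remove suffix '-ness' from 'kindness' to get root 'kind'.

kind


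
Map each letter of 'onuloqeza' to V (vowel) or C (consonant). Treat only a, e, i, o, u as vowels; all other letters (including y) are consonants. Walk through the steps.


Letter mapping: o = V, n = C, u = V, l = C, o = V, q = C, e = V, z = C, a = V.

VCVCVCVCV


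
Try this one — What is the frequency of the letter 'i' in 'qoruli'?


Letter 'i' in 'qoruli': found at position(s) 6 = 1 occurrence(s).

1


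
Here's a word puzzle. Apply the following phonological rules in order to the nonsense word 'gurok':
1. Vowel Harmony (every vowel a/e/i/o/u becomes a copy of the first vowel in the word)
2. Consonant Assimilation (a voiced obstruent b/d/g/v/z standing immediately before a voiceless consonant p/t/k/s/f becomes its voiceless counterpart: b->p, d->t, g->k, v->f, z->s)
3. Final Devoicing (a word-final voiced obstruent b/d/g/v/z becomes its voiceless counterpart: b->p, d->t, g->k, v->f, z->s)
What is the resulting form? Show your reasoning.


Starting form: 'gurok'
Rule 1: Vowel Harmony: all vowels become 'u' (matching first vowel). 'gurok' -> 'guruk'
Rule 2: Consonant Assimilation: no voiced obstruent (b/d/g/v/z) stands immediately before a voiceless consonant (p/t/k/s/f). No change.
Rule 3: Final Devoicing: final consonant 'k' is not one of the voiced obstruents b/d/g/v/z. No change.
Final form: 'guruk'

guruk


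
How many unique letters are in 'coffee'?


Unique letters in 'coffee': {c, e, f, o} = 4 distinct letters.

4


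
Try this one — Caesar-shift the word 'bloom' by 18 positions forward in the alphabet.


Shift each letter by 18: b -> t, l -> d, o -> g, o -> g, m -> e. Result: 'tdgge'.

tdgge


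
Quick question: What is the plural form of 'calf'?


Apply rule: Change -f to -ves. 'calf' becomes 'calves'.

calves


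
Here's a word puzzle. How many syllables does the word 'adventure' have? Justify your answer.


Break 'adventure' into syllables: ad-ven-ture -> ad | ven | ture = 3 syllables

3 syllables


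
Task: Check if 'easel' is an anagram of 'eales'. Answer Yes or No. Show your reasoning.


Sorted letters of 'easel': 'aeels'
Sorted letters of 'eales': 'aeels'
They match.

Yes


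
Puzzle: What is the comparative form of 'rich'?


Apply comparative formation (add -er): 'rich' -> 'richer'.

richer


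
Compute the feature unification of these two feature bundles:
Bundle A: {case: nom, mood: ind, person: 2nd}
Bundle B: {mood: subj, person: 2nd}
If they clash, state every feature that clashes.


Compare features:
case: A=nom vs B=_ -> unified: nom
mood: A=ind vs B=subj -> CLASH
person: A=2nd vs B=2nd -> unified: 2nd
Clash detected on feature 'mood' (ind vs subj); unification fails.

CLASH on 'mood' (ind vs subj)


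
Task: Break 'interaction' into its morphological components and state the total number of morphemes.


Step 1: Identify prefix: 'inter' (meaning: between)
Step 2: Identify root: 'act'
Step 3: Identify suffix(es): 'ion'
Decomposition: inter- (prefix: between) + act (root) + -ion (suffix: act of)
Total morphemes: 3

3 morphemes (inter- (prefix: between) + act (root) + -ion (suffix: act of))


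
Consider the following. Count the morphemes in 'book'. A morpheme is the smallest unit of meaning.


Decomposition: book (free morpheme) = 1 morpheme(s)

1 morphemes


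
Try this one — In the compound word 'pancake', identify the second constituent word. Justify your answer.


Split 'pancake' into 'pan' + 'cake'. The second part is 'cake'.

cake


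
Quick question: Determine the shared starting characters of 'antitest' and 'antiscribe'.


Compare from the start: 4 characters match: 'anti'. Mismatch at position 5: 't' vs 's'.

anti


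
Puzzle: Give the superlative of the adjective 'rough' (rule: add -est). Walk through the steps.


Apply superlative formation (add -est): 'rough' -> 'roughest'.

roughest


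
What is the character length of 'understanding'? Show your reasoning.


Spell out 'understanding' and number each letter: u(1), n(2), d(3), e(4), r(5), s(6), t(7), a(8), n(9), d(10), i(11), n(12), g(13). Total: 13 letters.

13


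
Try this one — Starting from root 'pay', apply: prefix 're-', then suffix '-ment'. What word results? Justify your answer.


Step 1: Add prefix 're-' to 'pay' = 'repay'
Step 2: Add suffix '-ment' to 'repay' = 'repayment'

repayment


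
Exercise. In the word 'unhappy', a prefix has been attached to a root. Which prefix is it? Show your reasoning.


The word 'unhappy' = 'un' (prefix) + 'happy' (root). The prefix is 'un'.

un


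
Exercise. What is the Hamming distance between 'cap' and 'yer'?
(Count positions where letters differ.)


Alignment:
Position 1: 'c' vs 'y' = DIFFER
Position 2: 'a' vs 'e' = DIFFER
Position 3: 'p' vs 'r' = DIFFER
Total differences: 3

3


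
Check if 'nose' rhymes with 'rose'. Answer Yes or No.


Rime (stressed vowel + following sounds) of 'nose': -ose = /oʊz/
Rime of 'rose': -ose = /oʊz/
/oʊz/ and /oʊz/ are the same ending sound, so the words rhyme.

Yes


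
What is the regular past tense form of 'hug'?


Apply rule: Double final consonant and add -ed. 'hug' becomes 'hugged'.

hugged


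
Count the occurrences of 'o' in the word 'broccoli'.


Letter 'o' in 'broccoli': found at position(s) 3, 6 = 2 occurrence(s).

2


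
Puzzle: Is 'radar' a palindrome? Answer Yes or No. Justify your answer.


Forward: 'radar'
Reversed: 'radar'
They are identical.

Yes


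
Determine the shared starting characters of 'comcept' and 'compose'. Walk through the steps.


Compare from the start: 3 characters match: 'com'. Mismatch at position 4: 'c' vs 'p'.

com


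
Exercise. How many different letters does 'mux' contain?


Unique letters in 'mux': {m, u, x} = 3 distinct letters.

3


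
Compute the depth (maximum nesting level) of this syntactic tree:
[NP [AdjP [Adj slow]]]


Count bracket nesting levels:
'[' at pos 0: depth = 1
'[' at pos 4: depth = 2
'[' at pos 10: depth = 3
Maximum depth reached: 3

3


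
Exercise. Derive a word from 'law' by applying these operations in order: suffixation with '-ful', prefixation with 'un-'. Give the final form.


Step 1: Add suffix '-ful' to 'law' = 'lawful'
Step 2: Add prefix 'un-' to 'lawful' = 'unlawful'

unlawful


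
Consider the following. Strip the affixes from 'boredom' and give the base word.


Remove suffix '-dom' from 'boredom' to get root 'bore'.

bore


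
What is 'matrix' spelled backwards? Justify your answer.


Reverse 'matrix' character by character: 'xirtam'.

xirtam


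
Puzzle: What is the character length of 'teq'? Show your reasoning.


Spell out 'teq' and number each letter: t(1), e(2), q(3). Total: 3 letters.

3


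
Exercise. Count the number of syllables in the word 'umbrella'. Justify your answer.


Break 'umbrella' into syllables: um-brel-la -> um | brel | la = 3 syllables

3 syllables


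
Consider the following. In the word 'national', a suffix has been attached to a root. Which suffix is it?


The word 'national' = 'nation' (root) + '-al' (suffix). The suffix is '-al'.

al


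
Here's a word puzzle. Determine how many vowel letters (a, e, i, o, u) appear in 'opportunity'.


Vowels in 'opportunity': o, o, u, i = 4 vowels.

4


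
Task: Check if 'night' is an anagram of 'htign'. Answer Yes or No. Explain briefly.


Sorted letters of 'night': 'ghint'
Sorted letters of 'htign': 'ghint'
They match.

Yes


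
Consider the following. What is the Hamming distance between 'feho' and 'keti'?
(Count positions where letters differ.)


Alignment:
Position 1: 'f' vs 'k' = DIFFER
Position 2: 'e' vs 'e' = match
Position 3: 'h' vs 't' = DIFFER
Position 4: 'o' vs 'i' = DIFFER
Total differences: 3

3


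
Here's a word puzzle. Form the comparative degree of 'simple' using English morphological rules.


Apply comparative formation (ends in e: add -r): 'simple' -> 'simpler'.

simpler


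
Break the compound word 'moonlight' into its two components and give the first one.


Split 'moonlight' into 'moon' + 'light'. The first part is 'moon'.

moon


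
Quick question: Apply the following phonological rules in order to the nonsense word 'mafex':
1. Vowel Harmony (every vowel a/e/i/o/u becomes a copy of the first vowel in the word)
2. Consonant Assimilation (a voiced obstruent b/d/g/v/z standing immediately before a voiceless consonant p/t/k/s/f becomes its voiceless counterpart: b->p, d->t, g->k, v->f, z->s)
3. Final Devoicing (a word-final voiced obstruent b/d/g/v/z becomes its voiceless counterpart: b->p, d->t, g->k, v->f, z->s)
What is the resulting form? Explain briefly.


Starting form: 'mafex'
Rule 1: Vowel Harmony: all vowels become 'a' (matching first vowel). 'mafex' -> 'mafax'
Rule 2: Consonant Assimilation: no voiced obstruent (b/d/g/v/z) stands immediately before a voiceless consonant (p/t/k/s/f). No change.
Rule 3: Final Devoicing: final consonant 'x' is not one of the voiced obstruents b/d/g/v/z. No change.
Final form: 'mafax'

mafax


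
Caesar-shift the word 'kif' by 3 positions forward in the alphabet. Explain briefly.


Shift each letter by 3: k -> n, i -> l, f -> i. Result: 'nli'.

nli


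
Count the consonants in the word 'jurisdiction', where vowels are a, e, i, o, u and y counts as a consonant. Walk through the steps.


Consonants in 'jurisdiction': j, r, s, d, c, t, n = 7 consonants.

7


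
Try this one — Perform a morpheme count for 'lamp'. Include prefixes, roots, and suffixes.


Decomposition: lamp (free morpheme) = 1 morpheme(s)

1 morphemes


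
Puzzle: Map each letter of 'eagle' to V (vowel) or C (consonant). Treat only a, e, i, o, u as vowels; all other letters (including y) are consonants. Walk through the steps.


Letter mapping: e = V, a = V, g = C, l = C, e = V.

VVCCV


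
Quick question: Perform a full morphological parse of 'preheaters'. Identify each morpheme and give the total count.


Step 1: Identify prefix: 'pre' (meaning: before)
Step 2: Identify root: 'heat'
Step 3: Identify suffix(es): 'er, s'
Decomposition: pre- (prefix: before) + heat (root) + -er (suffix: one who) + -s (plural)
Total morphemes: 4

4 morphemes (pre- (prefix: before) + heat (root) + -er (suffix: one who) + -s (plural))


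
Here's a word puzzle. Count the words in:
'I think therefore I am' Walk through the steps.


Split into words: I | think | therefore | I | am = 5 words.

5


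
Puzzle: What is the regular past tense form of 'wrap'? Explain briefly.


Apply rule: Double final consonant and add -ed. 'wrap' becomes 'wrapped'.

wrapped


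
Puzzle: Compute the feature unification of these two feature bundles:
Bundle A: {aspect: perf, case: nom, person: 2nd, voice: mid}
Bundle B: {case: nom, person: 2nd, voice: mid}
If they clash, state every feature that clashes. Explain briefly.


Compare features:
aspect: A=perf vs B=_ -> unified: perf
case: A=nom vs B=nom -> unified: nom
person: A=2nd vs B=2nd -> unified: 2nd
voice: A=mid vs B=mid -> unified: mid
No clashes found.

Unified: {aspect: perf, case: nom, person: 2nd, voice: mid}


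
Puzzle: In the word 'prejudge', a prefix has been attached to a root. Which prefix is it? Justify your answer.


The word 'prejudge' = 'pre' (prefix) + 'judge' (root). The prefix is 'pre'.

pre


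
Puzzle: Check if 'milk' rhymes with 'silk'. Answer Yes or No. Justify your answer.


Rime (stressed vowel + following sounds) of 'milk': -ilk = /ɪlk/
Rime of 'silk': -ilk = /ɪlk/
/ɪlk/ and /ɪlk/ are the same ending sound, so the words rhyme.

Yes


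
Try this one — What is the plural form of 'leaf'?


Apply rule: Change -f to -ves. 'leaf' becomes 'leaves'.

leaves


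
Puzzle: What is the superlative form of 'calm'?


Apply superlative formation (add -est): 'calm' -> 'calmest'.

calmest


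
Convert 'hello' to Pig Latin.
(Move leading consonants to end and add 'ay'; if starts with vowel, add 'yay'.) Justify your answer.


'hello': move consonant cluster 'h' to end and add 'ay': 'ellohay'.

ellohay


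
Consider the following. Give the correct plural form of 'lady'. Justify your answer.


Apply rule: Change -y to -ies (consonant + y). 'lady' becomes 'ladies'.

ladies


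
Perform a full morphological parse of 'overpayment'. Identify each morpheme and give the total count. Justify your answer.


Step 1: Identify prefix: 'over' (meaning: excessively)
Step 2: Identify root: 'pay'
Step 3: Identify suffix(es): 'ment'
Decomposition: over- (prefix: excessively) + pay (root) + -ment (suffix: action/result)
Total morphemes: 3

3 morphemes (over- (prefix: excessively) + pay (root) + -ment (suffix: action/result))
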